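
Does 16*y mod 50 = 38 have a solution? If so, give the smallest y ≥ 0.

18

gcd(16, 50) = 2, and 2 | 38, so solutions exist.
Divide through by 2: 8*y ≡ 19 (mod 25).
8⁻¹ ≡ 22 (mod 25).
y ≡ 22*19 ≡ 18 (mod 25).
The smallest non-negative solution is y = 18.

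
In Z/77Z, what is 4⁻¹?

77 = 19×4 + 1
4 = 4×1 + 0
gcd(4, 77) = 1, so the inverse exists.
Bézout: 1 = 1×77 − 19×4.
So 4⁻¹ ≡ −19 ≡ 58 (mod 77).

58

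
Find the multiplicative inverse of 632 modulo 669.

By the extended Euclidean algorithm:
669 = 1*632 + 37
632 = 17*37 + 3
37 = 12*3 + 1
3 = 3*1 + 0
gcd(632, 669) = 1, so the inverse exists.
Back-substitute for 1:
1 = 1*37 − 12*3
  = −12*632 + 205*37
  = 205*669 − 217*632
So 632⁻¹ ≡ −217 ≡ 452 (mod 669).

452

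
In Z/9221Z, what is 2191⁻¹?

Apply the Euclidean algorithm and back-substitute:
9221 = 4·2191 + 457
2191 = 4·457 + 363
457 = 1·363 + 94
363 = 3·94 + 81
94 = 1·81 + 13
81 = 6·13 + 3
13 = 4·3 + 1
3 = 3·1 + 0
gcd(2191, 9221) = 1, so the inverse exists.
Bézout: 1 = 676·9221 − 2845·2191.
So 2191⁻¹ ≡ −2845 ≡ 6376 (mod 9221).

6376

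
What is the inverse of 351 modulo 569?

415

By the extended Euclidean algorithm:
569 = 1*351 + 218
351 = 1*218 + 133
218 = 1*133 + 85
133 = 1*85 + 48
85 = 1*48 + 37
48 = 1*37 + 11
37 = 3*11 + 4
11 = 2*4 + 3
4 = 1*3 + 1
3 = 3*1 + 0
gcd(351, 569) = 1, so the inverse exists.
Back-substitute for 1:
1 = 1*4 − 1*3
  = −1*11 + 3*4
  = 3*37 − 10*11
  = −10*48 + 13*37
  = 13*85 − 23*48
  = −23*133 + 36*85
  = 36*218 − 59*133
  = −59*351 + 95*218
  = 95*569 − 154*351
So 351⁻¹ ≡ −154 ≡ 415 (mod 569).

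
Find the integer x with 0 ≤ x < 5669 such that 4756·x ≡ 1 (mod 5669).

Run the extended Euclidean algorithm:
5669 = 1·4756 + 913
4756 = 5·913 + 191
913 = 4·191 + 149
191 = 1·149 + 42
149 = 3·42 + 23
42 = 1·23 + 19
23 = 1·19 + 4
19 = 4·4 + 3
4 = 1·3 + 1
3 = 3·1 + 0
gcd(4756, 5669) = 1, so the inverse exists.
Bézout: 1 = 1245·5669 − 1484·4756.
So 4756⁻¹ ≡ −1484 ≡ 4185 (mod 5669).

4185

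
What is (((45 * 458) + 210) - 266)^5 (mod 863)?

45 * 458 = 20610 ≡ 761 (mod 863)
761 + 210 = 971 ≡ 108 (mod 863)
108 - 266 = -158 ≡ 705 (mod 863)
(705)^5 ≡ 299 (mod 863)

299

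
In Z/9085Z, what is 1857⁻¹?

Run the extended Euclidean algorithm:
9085 = 4*1857 + 1657
1857 = 1*1657 + 200
1657 = 8*200 + 57
200 = 3*57 + 29
57 = 1*29 + 28
29 = 1*28 + 1
28 = 28*1 + 0
gcd(1857, 9085) = 1, so the inverse exists.
Bézout: 1 = −65*9085 + 318*1857.
So 1857⁻¹ ≡ 318 (mod 9085).

318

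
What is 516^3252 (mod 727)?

Compute successive squares:
3252 in binary is 110010110100, i.e. 3252 = 2048 + 1024 + 128 + 32 + 16 + 4.
516^1 ≡ 516 (mod 727)
516^2 ≡ 516^2 = 266256 ≡ 174 (mod 727)
516^4 ≡ 174^2 = 30276 ≡ 469 (mod 727)
516^8 ≡ 469^2 = 219961 ≡ 407 (mod 727)
516^16 ≡ 407^2 = 165649 ≡ 620 (mod 727)
516^32 ≡ 620^2 = 384400 ≡ 544 (mod 727)
516^64 ≡ 544^2 = 295936 ≡ 47 (mod 727)
516^128 ≡ 47^2 = 2209 ≡ 28 (mod 727)
516^256 ≡ 28^2 = 784 ≡ 57 (mod 727)
516^512 ≡ 57^2 = 3249 ≡ 341 (mod 727)
516^1024 ≡ 341^2 = 116281 ≡ 688 (mod 727)
516^2048 ≡ 688^2 = 473344 ≡ 67 (mod 727)
516^3252 = 516^2048 × 516^1024 × 516^128 × 516^32 × 516^16 × 516^4 ≡ 67 × 688 × 28 × 544 × 620 × 469 (mod 727).
Accumulate the product:
67 × 688 = 46096 ≡ 295
295 × 28 = 8260 ≡ 263
263 × 544 = 143072 ≡ 580
580 × 620 = 359600 ≡ 462
462 × 469 = 216678 ≡ 32

32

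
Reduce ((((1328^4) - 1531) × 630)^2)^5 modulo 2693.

1057

(1328)^4 ≡ 1841 (mod 2693)
1841 - 1531 = 310
310 × 630 = 195300 ≡ 1404 (mod 2693)
(1404)^2 ≡ 2633 (mod 2693)
(2633)^5 ≡ 1057 (mod 2693)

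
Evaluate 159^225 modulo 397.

62

225 in binary is 11100001, i.e. 225 = 128 + 64 + 32 + 1.
159^1 ≡ 159 (mod 397)
159^2 ≡ 159^2 = 25281 ≡ 270 (mod 397)
159^4 ≡ 270^2 = 72900 ≡ 249 (mod 397)
159^8 ≡ 249^2 = 62001 ≡ 69 (mod 397)
159^16 ≡ 69^2 = 4761 ≡ 394 (mod 397)
159^32 ≡ 394^2 = 155236 ≡ 9 (mod 397)
159^64 ≡ 9^2 = 81 (mod 397)
159^128 ≡ 81^2 = 6561 ≡ 209 (mod 397)
159^225 = 159^128 * 159^64 * 159^32 * 159^1 ≡ 209 * 81 * 9 * 159 (mod 397).
Accumulate the product:
209 * 81 = 16929 ≡ 255
255 * 9 = 2295 ≡ 310
310 * 159 = 49290 ≡ 62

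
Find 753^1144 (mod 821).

677

Compute successive squares:
1144 in binary is 10001111000, i.e. 1144 = 1024 + 64 + 32 + 16 + 8.
753^1 ≡ 753 (mod 821)
753^2 ≡ 753^2 = 567009 ≡ 519 (mod 821)
753^4 ≡ 519^2 = 269361 ≡ 73 (mod 821)
753^8 ≡ 73^2 = 5329 ≡ 403 (mod 821)
753^16 ≡ 403^2 = 162409 ≡ 672 (mod 821)
753^32 ≡ 672^2 = 451584 ≡ 34 (mod 821)
753^64 ≡ 34^2 = 1156 ≡ 335 (mod 821)
753^128 ≡ 335^2 = 112225 ≡ 569 (mod 821)
753^256 ≡ 569^2 = 323761 ≡ 287 (mod 821)
753^512 ≡ 287^2 = 82369 ≡ 269 (mod 821)
753^1024 ≡ 269^2 = 72361 ≡ 113 (mod 821)
753^1144 = 753^1024 · 753^64 · 753^32 · 753^16 · 753^8 ≡ 113 · 335 · 34 · 672 · 403 (mod 821).
Accumulate the product:
113 · 335 = 37855 ≡ 89
89 · 34 = 3026 ≡ 563
563 · 672 = 378336 ≡ 676
676 · 403 = 272428 ≡ 677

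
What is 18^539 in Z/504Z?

539 in binary is 1000011011, i.e. 539 = 512 + 16 + 8 + 2 + 1.
18^1 ≡ 18 (mod 504)
18^2 ≡ 18^2 = 324 (mod 504)
18^4 ≡ 324^2 = 104976 ≡ 144 (mod 504)
18^8 ≡ 144^2 = 20736 ≡ 72 (mod 504)
18^16 ≡ 72^2 = 5184 ≡ 144 (mod 504)
18^32 ≡ 144^2 = 20736 ≡ 72 (mod 504)
18^64 ≡ 72^2 = 5184 ≡ 144 (mod 504)
18^128 ≡ 144^2 = 20736 ≡ 72 (mod 504)
18^256 ≡ 72^2 = 5184 ≡ 144 (mod 504)
18^512 ≡ 144^2 = 20736 ≡ 72 (mod 504)
18^539 = 18^512 * 18^16 * 18^8 * 18^2 * 18^1 ≡ 72 * 144 * 72 * 324 * 18 (mod 504).
Accumulate the product:
72 * 144 = 10368 ≡ 288
288 * 72 = 20736 ≡ 72
72 * 324 = 23328 ≡ 144
144 * 18 = 2592 ≡ 72

72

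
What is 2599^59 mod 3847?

Compute successive squares:
2599^1 ≡ 2599 (mod 3847)
2599^2 ≡ 2599^2 = 6754801 ≡ 3316 (mod 3847)
2599^4 ≡ 3316^2 = 10995856 ≡ 1130 (mod 3847)
2599^8 ≡ 1130^2 = 1276900 ≡ 3543 (mod 3847)
2599^16 ≡ 3543^2 = 12552849 ≡ 88 (mod 3847)
2599^32 ≡ 88^2 = 7744 ≡ 50 (mod 3847)
2599^59 = 2599^32 × 2599^16 × 2599^8 × 2599^2 × 2599^1 ≡ 50 × 88 × 3543 × 3316 × 2599 (mod 3847).
Accumulate the product:
50 × 88 = 4400 ≡ 553
553 × 3543 = 1959279 ≡ 1156
1156 × 3316 = 3833296 ≡ 1684
1684 × 2599 = 4376716 ≡ 2677

2677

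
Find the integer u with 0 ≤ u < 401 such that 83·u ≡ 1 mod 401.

29

Apply the Euclidean algorithm and back-substitute:
401 = 4*83 + 69
83 = 1*69 + 14
69 = 4*14 + 13
14 = 1*13 + 1
13 = 13*1 + 0
gcd(83, 401) = 1, so the inverse exists.
Bézout: 1 = −6*401 + 29*83.
So 83⁻¹ ≡ 29 (mod 401).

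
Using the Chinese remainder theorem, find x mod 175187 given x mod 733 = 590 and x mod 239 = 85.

733⁻¹ mod 239: 733·15 ≡ 1 (mod 239), so 733⁻¹ ≡ 15.
x = 590 + 733·((85 − 590)·15 mod 239) = 590 + 733·73 = 54099.
Check: 54099 mod 733 = 590, 54099 mod 239 = 85. ✓

54099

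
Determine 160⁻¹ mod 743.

Run the extended Euclidean algorithm:
743 = 4*160 + 103
160 = 1*103 + 57
103 = 1*57 + 46
57 = 1*46 + 11
46 = 4*11 + 2
11 = 5*2 + 1
2 = 2*1 + 0
gcd(160, 743) = 1, so the inverse exists.
Back-substitute for 1:
1 = 1*11 − 5*2
  = −5*46 + 21*11
  = 21*57 − 26*46
  = −26*103 + 47*57
  = 47*160 − 73*103
  = −73*743 + 339*160
So 160⁻¹ ≡ 339 (mod 743).

339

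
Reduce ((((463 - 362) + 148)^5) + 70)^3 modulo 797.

182

463 - 362 = 101
101 + 148 = 249
(249)^5 ≡ 540 (mod 797)
540 + 70 = 610
(610)^3 ≡ 182 (mod 797)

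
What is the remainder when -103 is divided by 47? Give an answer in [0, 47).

38

-103 = -3*47 + 38, so -103 ≡ 38 (mod 47).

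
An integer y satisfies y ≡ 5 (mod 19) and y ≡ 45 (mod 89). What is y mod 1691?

1202

19⁻¹ mod 89: 19·75 ≡ 1 (mod 89), so 19⁻¹ ≡ 75.
y = 5 + 19·((45 − 5)·75 mod 89) = 5 + 19·63 = 1202.
Check: 1202 mod 19 = 5, 1202 mod 89 = 45. ✓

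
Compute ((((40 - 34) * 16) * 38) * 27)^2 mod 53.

7

40 - 34 = 6
6 * 16 = 96 ≡ 43 (mod 53)
43 * 38 = 1634 ≡ 44 (mod 53)
44 * 27 = 1188 ≡ 22 (mod 53)
(22)^2 ≡ 7 (mod 53)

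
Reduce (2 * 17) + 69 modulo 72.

31

2 * 17 = 34
34 + 69 = 103 ≡ 31 (mod 72)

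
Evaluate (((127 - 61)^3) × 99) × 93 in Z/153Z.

127 - 61 = 66
(66)^3 ≡ 9 (mod 153)
9 × 99 = 891 ≡ 126 (mod 153)
126 × 93 = 11718 ≡ 90 (mod 153)

90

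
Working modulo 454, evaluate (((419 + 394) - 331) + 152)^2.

166

419 + 394 = 813 ≡ 359 (mod 454)
359 - 331 = 28
28 + 152 = 180
(180)^2 ≡ 166 (mod 454)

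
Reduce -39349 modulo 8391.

2606

-39349 = -5×8391 + 2606, so -39349 ≡ 2606 (mod 8391).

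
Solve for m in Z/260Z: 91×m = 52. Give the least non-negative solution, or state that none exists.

12

gcd(91, 260) = 13, and 13 | 52, so solutions exist.
Divide through by 13: 7×m mod 20 = 4.
7⁻¹ ≡ 3 (mod 20).
m ≡ 3×4 ≡ 12 (mod 20).
The smallest non-negative solution is m = 12.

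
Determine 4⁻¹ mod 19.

5

19 = 4×4 + 3
4 = 1×3 + 1
3 = 3×1 + 0
gcd(4, 19) = 1, so the inverse exists.
Back-substitute for 1:
1 = 1×4 − 1×3
  = −1×19 + 5×4
So 4⁻¹ ≡ 5 (mod 19).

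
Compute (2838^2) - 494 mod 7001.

(2838)^2 ≡ 3094 (mod 7001)
3094 - 494 = 2600

2600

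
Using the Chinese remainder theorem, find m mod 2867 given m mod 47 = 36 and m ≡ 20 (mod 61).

1728

47⁻¹ mod 61: 47×13 ≡ 1 (mod 61), so 47⁻¹ ≡ 13.
m = 36 + 47×((20 − 36)×13 mod 61) = 36 + 47×36 = 1728.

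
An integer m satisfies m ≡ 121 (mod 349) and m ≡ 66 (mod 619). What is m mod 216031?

349⁻¹ mod 619: 349×525 ≡ 1 (mod 619), so 349⁻¹ ≡ 525.
m = 121 + 349×((66 − 121)×525 mod 619) = 121 + 349×218 = 76203.

76203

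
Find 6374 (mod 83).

6374 = 76×83 + 66, so 6374 ≡ 66 (mod 83).

66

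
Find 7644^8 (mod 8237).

7873

7644^1 ≡ 7644 (mod 8237)
7644^2 ≡ 7644^2 = 58430736 ≡ 5695 (mod 8237)
7644^4 ≡ 5695^2 = 32433025 ≡ 3956 (mod 8237)
7644^8 ≡ 3956^2 = 15649936 ≡ 7873 (mod 8237)
So 7644^8 ≡ 7873 (mod 8237).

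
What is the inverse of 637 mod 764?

Apply the Euclidean algorithm and back-substitute:
764 = 1×637 + 127
637 = 5×127 + 2
127 = 63×2 + 1
2 = 2×1 + 0
gcd(637, 764) = 1, so the inverse exists.
Bézout: 1 = 316×764 − 379×637.
So 637⁻¹ ≡ −379 ≡ 385 (mod 764).

385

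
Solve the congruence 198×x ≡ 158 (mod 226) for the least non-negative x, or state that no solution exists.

gcd(198, 226) = 2, and 2 | 158, so solutions exist.
Divide through by 2: 99×x mod 113 = 79.
99⁻¹ ≡ 8 (mod 113).
x ≡ 8×79 ≡ 67 (mod 113).
The smallest non-negative solution is x = 67.

67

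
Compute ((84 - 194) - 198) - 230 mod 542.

84 - 194 = -110 ≡ 432 (mod 542)
432 - 198 = 234
234 - 230 = 4

4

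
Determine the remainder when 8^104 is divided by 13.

By square-and-multiply:
8^1 ≡ 8 (mod 13)
8^2 ≡ 8^2 = 64 ≡ 12 (mod 13)
8^4 ≡ 12^2 = 144 ≡ 1 (mod 13)
8^8 ≡ 1^2 = 1 (mod 13)
8^16 ≡ 1^2 = 1 (mod 13)
8^32 ≡ 1^2 = 1 (mod 13)
8^64 ≡ 1^2 = 1 (mod 13)
8^104 = 8^64 × 8^32 × 8^8 ≡ 1 × 1 × 1 (mod 13).
Accumulate the product:
1 × 1 = 1
1 × 1 = 1

1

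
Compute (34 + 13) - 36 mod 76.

11

34 + 13 = 47
47 - 36 = 11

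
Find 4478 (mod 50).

28

4478 = 89·50 + 28, so 4478 ≡ 28 (mod 50).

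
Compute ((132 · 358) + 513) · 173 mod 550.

132 · 358 = 47256 ≡ 506 (mod 550)
506 + 513 = 1019 ≡ 469 (mod 550)
469 · 173 = 81137 ≡ 287 (mod 550)

287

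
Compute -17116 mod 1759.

-17116 = -10·1759 + 474, so -17116 ≡ 474 (mod 1759).

474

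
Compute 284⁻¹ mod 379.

379 = 1×284 + 95
284 = 2×95 + 94
95 = 1×94 + 1
94 = 94×1 + 0
gcd(284, 379) = 1, so the inverse exists.
Bézout: 1 = 3×379 − 4×284.
So 284⁻¹ ≡ −4 ≡ 375 (mod 379).

375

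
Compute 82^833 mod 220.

92

Compute successive squares:
833 in binary is 1101000001, i.e. 833 = 512 + 256 + 64 + 1.
82^1 ≡ 82 (mod 220)
82^2 ≡ 82^2 = 6724 ≡ 124 (mod 220)
82^4 ≡ 124^2 = 15376 ≡ 196 (mod 220)
82^8 ≡ 196^2 = 38416 ≡ 136 (mod 220)
82^16 ≡ 136^2 = 18496 ≡ 16 (mod 220)
82^32 ≡ 16^2 = 256 ≡ 36 (mod 220)
82^64 ≡ 36^2 = 1296 ≡ 196 (mod 220)
82^128 ≡ 196^2 = 38416 ≡ 136 (mod 220)
82^256 ≡ 136^2 = 18496 ≡ 16 (mod 220)
82^512 ≡ 16^2 = 256 ≡ 36 (mod 220)
82^833 = 82^512 × 82^256 × 82^64 × 82^1 ≡ 36 × 16 × 196 × 82 (mod 220).
Accumulate the product:
36 × 16 = 576 ≡ 136
136 × 196 = 26656 ≡ 36
36 × 82 = 2952 ≡ 92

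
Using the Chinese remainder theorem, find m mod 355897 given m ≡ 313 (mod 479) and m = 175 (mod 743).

479⁻¹ mod 743: 479*470 ≡ 1 (mod 743), so 479⁻¹ ≡ 470.
m = 313 + 479*((175 − 313)*470 mod 743) = 313 + 479*524 = 251309.
Check: 251309 mod 479 = 313, 251309 mod 743 = 175. ✓

251309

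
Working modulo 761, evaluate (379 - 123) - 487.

530

379 - 123 = 256
256 - 487 = -231 ≡ 530 (mod 761)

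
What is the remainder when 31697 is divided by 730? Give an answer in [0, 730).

307

31697 = 43×730 + 307, so 31697 ≡ 307 (mod 730).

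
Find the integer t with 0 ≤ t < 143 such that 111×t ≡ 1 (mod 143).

143 = 1·111 + 32
111 = 3·32 + 15
32 = 2·15 + 2
15 = 7·2 + 1
2 = 2·1 + 0
gcd(111, 143) = 1, so the inverse exists.
Back-substitute for 1:
1 = 1·15 − 7·2
  = −7·32 + 15·15
  = 15·111 − 52·32
  = −52·143 + 67·111
So 111⁻¹ ≡ 67 (mod 143).

67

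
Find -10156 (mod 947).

261

-10156 = -11·947 + 261, so -10156 ≡ 261 (mod 947).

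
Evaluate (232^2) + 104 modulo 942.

(232)^2 ≡ 130 (mod 942)
130 + 104 = 234

234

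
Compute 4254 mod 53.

4254 = 80*53 + 14, so 4254 ≡ 14 (mod 53).

14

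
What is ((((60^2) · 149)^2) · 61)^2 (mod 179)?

(60)^2 ≡ 20 (mod 179)
20 · 149 = 2980 ≡ 116 (mod 179)
(116)^2 ≡ 31 (mod 179)
31 · 61 = 1891 ≡ 101 (mod 179)
(101)^2 ≡ 177 (mod 179)

177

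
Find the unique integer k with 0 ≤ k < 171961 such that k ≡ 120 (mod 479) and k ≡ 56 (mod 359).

80113

479⁻¹ mod 359: 479×3 ≡ 1 (mod 359), so 479⁻¹ ≡ 3.
k = 120 + 479×((56 − 120)×3 mod 359) = 120 + 479×167 = 80113.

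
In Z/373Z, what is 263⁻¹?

295

Run the extended Euclidean algorithm:
373 = 1·263 + 110
263 = 2·110 + 43
110 = 2·43 + 24
43 = 1·24 + 19
24 = 1·19 + 5
19 = 3·5 + 4
5 = 1·4 + 1
4 = 4·1 + 0
gcd(263, 373) = 1, so the inverse exists.
Back-substitute for 1:
1 = 1·5 − 1·4
  = −1·19 + 4·5
  = 4·24 − 5·19
  = −5·43 + 9·24
  = 9·110 − 23·43
  = −23·263 + 55·110
  = 55·373 − 78·263
So 263⁻¹ ≡ −78 ≡ 295 (mod 373).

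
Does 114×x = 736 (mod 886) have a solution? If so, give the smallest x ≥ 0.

gcd(114, 886) = 2, and 2 | 736, so solutions exist.
Divide through by 2: 57×x = 368 (mod 443).
57⁻¹ ≡ 171 (mod 443).
x ≡ 171×368 ≡ 22 (mod 443).
The smallest non-negative solution is x = 22.

22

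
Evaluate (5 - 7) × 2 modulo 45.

41

5 - 7 = -2 ≡ 43 (mod 45)
43 × 2 = 86 ≡ 41 (mod 45)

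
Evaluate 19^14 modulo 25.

14 in binary is 1110, i.e. 14 = 8 + 4 + 2.
19^1 ≡ 19 (mod 25)
19^2 ≡ 19^2 = 361 ≡ 11 (mod 25)
19^4 ≡ 11^2 = 121 ≡ 21 (mod 25)
19^8 ≡ 21^2 = 441 ≡ 16 (mod 25)
19^14 = 19^8 * 19^4 * 19^2 ≡ 16 * 21 * 11 (mod 25).
Accumulate the product:
16 * 21 = 336 ≡ 11
11 * 11 = 121 ≡ 21

21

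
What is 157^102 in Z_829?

603

157^1 ≡ 157 (mod 829)
157^2 ≡ 157^2 = 24649 ≡ 608 (mod 829)
157^4 ≡ 608^2 = 369664 ≡ 759 (mod 829)
157^8 ≡ 759^2 = 576081 ≡ 755 (mod 829)
157^16 ≡ 755^2 = 570025 ≡ 502 (mod 829)
157^32 ≡ 502^2 = 252004 ≡ 817 (mod 829)
157^64 ≡ 817^2 = 667489 ≡ 144 (mod 829)
157^102 = 157^64 * 157^32 * 157^4 * 157^2 ≡ 144 * 817 * 759 * 608 (mod 829).
Accumulate the product:
144 * 817 = 117648 ≡ 759
759 * 759 = 576081 ≡ 755
755 * 608 = 459040 ≡ 603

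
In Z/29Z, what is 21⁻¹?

18

29 = 1×21 + 8
21 = 2×8 + 5
8 = 1×5 + 3
5 = 1×3 + 2
3 = 1×2 + 1
2 = 2×1 + 0
gcd(21, 29) = 1, so the inverse exists.
Back-substitute for 1:
1 = 1×3 − 1×2
  = −1×5 + 2×3
  = 2×8 − 3×5
  = −3×21 + 8×8
  = 8×29 − 11×21
So 21⁻¹ ≡ −11 ≡ 18 (mod 29).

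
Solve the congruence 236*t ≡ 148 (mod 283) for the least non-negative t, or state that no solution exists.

gcd(236, 283) = 1, so a unique solution mod 283 exists.
236⁻¹ ≡ 6 (mod 283).
t ≡ 6*148 ≡ 39 (mod 283).

39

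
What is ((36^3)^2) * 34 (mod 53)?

(36)^3 ≡ 16 (mod 53)
(16)^2 ≡ 44 (mod 53)
44 * 34 = 1496 ≡ 12 (mod 53)

12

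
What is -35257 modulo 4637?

-35257 = -8·4637 + 1839, so -35257 ≡ 1839 (mod 4637).

1839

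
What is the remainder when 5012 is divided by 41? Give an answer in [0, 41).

5012 = 122*41 + 10, so 5012 ≡ 10 (mod 41).

10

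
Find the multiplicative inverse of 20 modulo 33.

5

By the extended Euclidean algorithm:
33 = 1*20 + 13
20 = 1*13 + 7
13 = 1*7 + 6
7 = 1*6 + 1
6 = 6*1 + 0
gcd(20, 33) = 1, so the inverse exists.
Bézout: 1 = −3*33 + 5*20.
So 20⁻¹ ≡ 5 (mod 33).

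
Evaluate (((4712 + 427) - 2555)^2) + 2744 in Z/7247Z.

4712 + 427 = 5139
5139 - 2555 = 2584
(2584)^2 ≡ 2569 (mod 7247)
2569 + 2744 = 5313

5313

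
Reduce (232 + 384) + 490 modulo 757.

232 + 384 = 616
616 + 490 = 1106 ≡ 349 (mod 757)

349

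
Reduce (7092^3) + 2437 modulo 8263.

3227

(7092)^3 ≡ 790 (mod 8263)
790 + 2437 = 3227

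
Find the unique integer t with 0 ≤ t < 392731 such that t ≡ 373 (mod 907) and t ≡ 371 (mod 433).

907⁻¹ mod 433: 907*169 ≡ 1 (mod 433), so 907⁻¹ ≡ 169.
t = 373 + 907*((371 − 373)*169 mod 433) = 373 + 907*95 = 86538.
Check: 86538 mod 907 = 373, 86538 mod 433 = 371. ✓

86538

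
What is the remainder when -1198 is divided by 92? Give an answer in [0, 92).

90

-1198 = -14·92 + 90, so -1198 ≡ 90 (mod 92).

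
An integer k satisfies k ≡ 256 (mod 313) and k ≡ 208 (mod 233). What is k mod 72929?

14654

313⁻¹ mod 233: 313*67 ≡ 1 (mod 233), so 313⁻¹ ≡ 67.
k = 256 + 313*((208 − 256)*67 mod 233) = 256 + 313*46 = 14654.
Check: 14654 mod 313 = 256, 14654 mod 233 = 208. ✓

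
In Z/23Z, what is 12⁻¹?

23 = 1*12 + 11
12 = 1*11 + 1
11 = 11*1 + 0
gcd(12, 23) = 1, so the inverse exists.
Back-substitute for 1:
1 = 1*12 − 1*11
  = −1*23 + 2*12
So 12⁻¹ ≡ 2 (mod 23).

2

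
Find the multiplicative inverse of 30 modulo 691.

668

By the extended Euclidean algorithm:
691 = 23*30 + 1
30 = 30*1 + 0
gcd(30, 691) = 1, so the inverse exists.
Bézout: 1 = 1*691 − 23*30.
So 30⁻¹ ≡ −23 ≡ 668 (mod 691).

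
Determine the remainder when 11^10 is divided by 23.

2

Compute successive squares:
10 in binary is 1010, i.e. 10 = 8 + 2.
11^1 ≡ 11 (mod 23)
11^2 ≡ 11^2 = 121 ≡ 6 (mod 23)
11^4 ≡ 6^2 = 36 ≡ 13 (mod 23)
11^8 ≡ 13^2 = 169 ≡ 8 (mod 23)
11^10 = 11^8 × 11^2 ≡ 8 × 6 (mod 23).
8 × 6 = 48 ≡ 2 (mod 23).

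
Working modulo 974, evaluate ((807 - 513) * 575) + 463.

807 - 513 = 294
294 * 575 = 169050 ≡ 548 (mod 974)
548 + 463 = 1011 ≡ 37 (mod 974)

37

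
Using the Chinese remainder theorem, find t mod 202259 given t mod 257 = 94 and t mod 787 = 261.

80535

257⁻¹ mod 787: 257×49 ≡ 1 (mod 787), so 257⁻¹ ≡ 49.
t = 94 + 257×((261 − 94)×49 mod 787) = 94 + 257×313 = 80535.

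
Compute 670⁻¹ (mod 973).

745

Apply the Euclidean algorithm and back-substitute:
973 = 1·670 + 303
670 = 2·303 + 64
303 = 4·64 + 47
64 = 1·47 + 17
47 = 2·17 + 13
17 = 1·13 + 4
13 = 3·4 + 1
4 = 4·1 + 0
gcd(670, 973) = 1, so the inverse exists.
Back-substitute for 1:
1 = 1·13 − 3·4
  = −3·17 + 4·13
  = 4·47 − 11·17
  = −11·64 + 15·47
  = 15·303 − 71·64
  = −71·670 + 157·303
  = 157·973 − 228·670
So 670⁻¹ ≡ −228 ≡ 745 (mod 973).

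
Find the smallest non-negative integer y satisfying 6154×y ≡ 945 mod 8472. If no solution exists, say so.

gcd(6154, 8472) = 2, and 2 does not divide 945.
So the congruence has no solution.

no solution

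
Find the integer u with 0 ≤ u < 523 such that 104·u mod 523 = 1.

347

Apply the Euclidean algorithm and back-substitute:
523 = 5·104 + 3
104 = 34·3 + 2
3 = 1·2 + 1
2 = 2·1 + 0
gcd(104, 523) = 1, so the inverse exists.
Back-substitute for 1:
1 = 1·3 − 1·2
  = −1·104 + 35·3
  = 35·523 − 176·104
So 104⁻¹ ≡ −176 ≡ 347 (mod 523).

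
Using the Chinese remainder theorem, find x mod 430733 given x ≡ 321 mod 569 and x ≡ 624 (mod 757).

52100

569⁻¹ mod 757: 569×455 ≡ 1 (mod 757), so 569⁻¹ ≡ 455.
x = 321 + 569×((624 − 321)×455 mod 757) = 321 + 569×91 = 52100.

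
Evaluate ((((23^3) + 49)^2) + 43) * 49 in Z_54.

(23)^3 ≡ 17 (mod 54)
17 + 49 = 66 ≡ 12 (mod 54)
(12)^2 ≡ 36 (mod 54)
36 + 43 = 79 ≡ 25 (mod 54)
25 * 49 = 1225 ≡ 37 (mod 54)

37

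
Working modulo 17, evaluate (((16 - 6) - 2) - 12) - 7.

16 - 6 = 10
10 - 2 = 8
8 - 12 = -4 ≡ 13 (mod 17)
13 - 7 = 6

6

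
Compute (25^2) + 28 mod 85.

58

(25)^2 ≡ 30 (mod 85)
30 + 28 = 58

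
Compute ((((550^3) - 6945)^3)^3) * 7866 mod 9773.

5154

(550)^3 ≡ 9221 (mod 9773)
9221 - 6945 = 2276
(2276)^3 ≡ 1787 (mod 9773)
(1787)^3 ≡ 7746 (mod 9773)
7746 * 7866 = 60930036 ≡ 5154 (mod 9773)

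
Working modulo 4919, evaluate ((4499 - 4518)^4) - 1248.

1179

4499 - 4518 = -19 ≡ 4900 (mod 4919)
(4900)^4 ≡ 2427 (mod 4919)
2427 - 1248 = 1179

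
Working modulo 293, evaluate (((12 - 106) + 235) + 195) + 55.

98

12 - 106 = -94 ≡ 199 (mod 293)
199 + 235 = 434 ≡ 141 (mod 293)
141 + 195 = 336 ≡ 43 (mod 293)
43 + 55 = 98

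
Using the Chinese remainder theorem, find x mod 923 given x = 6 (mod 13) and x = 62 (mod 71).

13⁻¹ mod 71: 13×11 ≡ 1 (mod 71), so 13⁻¹ ≡ 11.
x = 6 + 13×((62 − 6)×11 mod 71) = 6 + 13×48 = 630.

630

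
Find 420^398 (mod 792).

432

398 in binary is 110001110, i.e. 398 = 256 + 128 + 8 + 4 + 2.
420^1 ≡ 420 (mod 792)
420^2 ≡ 420^2 = 176400 ≡ 576 (mod 792)
420^4 ≡ 576^2 = 331776 ≡ 720 (mod 792)
420^8 ≡ 720^2 = 518400 ≡ 432 (mod 792)
420^16 ≡ 432^2 = 186624 ≡ 504 (mod 792)
420^32 ≡ 504^2 = 254016 ≡ 576 (mod 792)
420^64 ≡ 576^2 = 331776 ≡ 720 (mod 792)
420^128 ≡ 720^2 = 518400 ≡ 432 (mod 792)
420^256 ≡ 432^2 = 186624 ≡ 504 (mod 792)
420^398 = 420^256 · 420^128 · 420^8 · 420^4 · 420^2 ≡ 504 · 432 · 432 · 720 · 576 (mod 792).
Accumulate the product:
504 · 432 = 217728 ≡ 720
720 · 432 = 311040 ≡ 576
576 · 720 = 414720 ≡ 504
504 · 576 = 290304 ≡ 432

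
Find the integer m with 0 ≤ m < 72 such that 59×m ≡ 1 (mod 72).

By the extended Euclidean algorithm:
72 = 1×59 + 13
59 = 4×13 + 7
13 = 1×7 + 6
7 = 1×6 + 1
6 = 6×1 + 0
gcd(59, 72) = 1, so the inverse exists.
Bézout: 1 = −9×72 + 11×59.
So 59⁻¹ ≡ 11 (mod 72).

11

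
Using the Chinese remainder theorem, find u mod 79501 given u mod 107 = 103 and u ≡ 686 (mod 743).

6630

107⁻¹ mod 743: 107·125 ≡ 1 (mod 743), so 107⁻¹ ≡ 125.
u = 103 + 107·((686 − 103)·125 mod 743) = 103 + 107·61 = 6630.
Check: 6630 mod 107 = 103, 6630 mod 743 = 686. ✓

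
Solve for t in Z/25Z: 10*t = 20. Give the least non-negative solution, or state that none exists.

2

gcd(10, 25) = 5, and 5 | 20, so solutions exist.
Divide through by 5: 2*t mod 5 = 4.
2⁻¹ ≡ 3 (mod 5).
t ≡ 3*4 ≡ 2 (mod 5).
The smallest non-negative solution is t = 2.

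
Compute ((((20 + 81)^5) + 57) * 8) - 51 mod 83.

76

20 + 81 = 101 ≡ 18 (mod 83)
(18)^5 ≡ 73 (mod 83)
73 + 57 = 130 ≡ 47 (mod 83)
47 * 8 = 376 ≡ 44 (mod 83)
44 - 51 = -7 ≡ 76 (mod 83)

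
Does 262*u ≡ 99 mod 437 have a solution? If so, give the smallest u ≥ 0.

379

gcd(262, 437) = 1, so a unique solution mod 437 exists.
262⁻¹ ≡ 432 (mod 437).
u ≡ 432*99 ≡ 379 (mod 437).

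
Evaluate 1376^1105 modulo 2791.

9

1105 in binary is 10001010001, i.e. 1105 = 1024 + 64 + 16 + 1.
1376^1 ≡ 1376 (mod 2791)
1376^2 ≡ 1376^2 = 1893376 ≡ 1078 (mod 2791)
1376^4 ≡ 1078^2 = 1162084 ≡ 1028 (mod 2791)
1376^8 ≡ 1028^2 = 1056784 ≡ 1786 (mod 2791)
1376^16 ≡ 1786^2 = 3189796 ≡ 2474 (mod 2791)
1376^32 ≡ 2474^2 = 6120676 ≡ 13 (mod 2791)
1376^64 ≡ 13^2 = 169 (mod 2791)
1376^128 ≡ 169^2 = 28561 ≡ 651 (mod 2791)
1376^256 ≡ 651^2 = 423801 ≡ 2360 (mod 2791)
1376^512 ≡ 2360^2 = 5569600 ≡ 1555 (mod 2791)
1376^1024 ≡ 1555^2 = 2418025 ≡ 1019 (mod 2791)
1376^1105 = 1376^1024 · 1376^64 · 1376^16 · 1376^1 ≡ 1019 · 169 · 2474 · 1376 (mod 2791).
Accumulate the product:
1019 · 169 = 172211 ≡ 1960
1960 · 2474 = 4849040 ≡ 1073
1073 · 1376 = 1476448 ≡ 9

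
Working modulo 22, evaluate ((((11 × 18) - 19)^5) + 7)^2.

20

11 × 18 = 198 ≡ 0 (mod 22)
0 - 19 = -19 ≡ 3 (mod 22)
(3)^5 ≡ 1 (mod 22)
1 + 7 = 8
(8)^2 ≡ 20 (mod 22)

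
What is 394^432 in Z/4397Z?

432 in binary is 110110000, i.e. 432 = 256 + 128 + 32 + 16.
394^1 ≡ 394 (mod 4397)
394^2 ≡ 394^2 = 155236 ≡ 1341 (mod 4397)
394^4 ≡ 1341^2 = 1798281 ≡ 4305 (mod 4397)
394^8 ≡ 4305^2 = 18533025 ≡ 4067 (mod 4397)
394^16 ≡ 4067^2 = 16540489 ≡ 3372 (mod 4397)
394^32 ≡ 3372^2 = 11370384 ≡ 4139 (mod 4397)
394^64 ≡ 4139^2 = 17131321 ≡ 609 (mod 4397)
394^128 ≡ 609^2 = 370881 ≡ 1533 (mod 4397)
394^256 ≡ 1533^2 = 2350089 ≡ 2091 (mod 4397)
394^432 = 394^256 · 394^128 · 394^32 · 394^16 ≡ 2091 · 1533 · 4139 · 3372 (mod 4397).
Accumulate the product:
2091 · 1533 = 3205503 ≡ 90
90 · 4139 = 372510 ≡ 3162
3162 · 3372 = 10662264 ≡ 3936

3936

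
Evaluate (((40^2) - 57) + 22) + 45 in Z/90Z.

80

(40)^2 ≡ 70 (mod 90)
70 - 57 = 13
13 + 22 = 35
35 + 45 = 80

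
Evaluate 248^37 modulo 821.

248^1 ≡ 248 (mod 821)
248^2 ≡ 248^2 = 61504 ≡ 750 (mod 821)
248^4 ≡ 750^2 = 562500 ≡ 115 (mod 821)
248^8 ≡ 115^2 = 13225 ≡ 89 (mod 821)
248^16 ≡ 89^2 = 7921 ≡ 532 (mod 821)
248^32 ≡ 532^2 = 283024 ≡ 600 (mod 821)
248^37 = 248^32 * 248^4 * 248^1 ≡ 600 * 115 * 248 (mod 821).
Accumulate the product:
600 * 115 = 69000 ≡ 36
36 * 248 = 8928 ≡ 718

718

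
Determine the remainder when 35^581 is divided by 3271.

Using repeated squaring:
581 in binary is 1001000101, i.e. 581 = 512 + 64 + 4 + 1.
35^1 ≡ 35 (mod 3271)
35^2 ≡ 35^2 = 1225 (mod 3271)
35^4 ≡ 1225^2 = 1500625 ≡ 2507 (mod 3271)
35^8 ≡ 2507^2 = 6285049 ≡ 1458 (mod 3271)
35^16 ≡ 1458^2 = 2125764 ≡ 2885 (mod 3271)
35^32 ≡ 2885^2 = 8323225 ≡ 1801 (mod 3271)
35^64 ≡ 1801^2 = 3243601 ≡ 2040 (mod 3271)
35^128 ≡ 2040^2 = 4161600 ≡ 888 (mod 3271)
35^256 ≡ 888^2 = 788544 ≡ 233 (mod 3271)
35^512 ≡ 233^2 = 54289 ≡ 1953 (mod 3271)
35^581 = 35^512 · 35^64 · 35^4 · 35^1 ≡ 1953 · 2040 · 2507 · 35 (mod 3271).
Accumulate the product:
1953 · 2040 = 3984120 ≡ 42
42 · 2507 = 105294 ≡ 622
622 · 35 = 21770 ≡ 2144

2144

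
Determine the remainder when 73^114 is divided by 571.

106

73^1 ≡ 73 (mod 571)
73^2 ≡ 73^2 = 5329 ≡ 190 (mod 571)
73^4 ≡ 190^2 = 36100 ≡ 127 (mod 571)
73^8 ≡ 127^2 = 16129 ≡ 141 (mod 571)
73^16 ≡ 141^2 = 19881 ≡ 467 (mod 571)
73^32 ≡ 467^2 = 218089 ≡ 538 (mod 571)
73^64 ≡ 538^2 = 289444 ≡ 518 (mod 571)
73^114 = 73^64 * 73^32 * 73^16 * 73^2 ≡ 518 * 538 * 467 * 190 (mod 571).
Accumulate the product:
518 * 538 = 278684 ≡ 36
36 * 467 = 16812 ≡ 253
253 * 190 = 48070 ≡ 106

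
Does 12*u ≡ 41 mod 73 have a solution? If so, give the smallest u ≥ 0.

gcd(12, 73) = 1, so a unique solution mod 73 exists.
12⁻¹ ≡ 67 (mod 73).
u ≡ 67*41 ≡ 46 (mod 73).

46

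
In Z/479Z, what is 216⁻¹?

479 = 2·216 + 47
216 = 4·47 + 28
47 = 1·28 + 19
28 = 1·19 + 9
19 = 2·9 + 1
9 = 9·1 + 0
gcd(216, 479) = 1, so the inverse exists.
Back-substitute for 1:
1 = 1·19 − 2·9
  = −2·28 + 3·19
  = 3·47 − 5·28
  = −5·216 + 23·47
  = 23·479 − 51·216
So 216⁻¹ ≡ −51 ≡ 428 (mod 479).

428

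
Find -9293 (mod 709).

-9293 = -14*709 + 633, so -9293 ≡ 633 (mod 709).

633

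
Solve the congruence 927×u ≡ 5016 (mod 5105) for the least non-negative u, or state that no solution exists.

gcd(927, 5105) = 1, so a unique solution mod 5105 exists.
927⁻¹ ≡ 2748 (mod 5105).
u ≡ 2748×5016 ≡ 468 (mod 5105).

468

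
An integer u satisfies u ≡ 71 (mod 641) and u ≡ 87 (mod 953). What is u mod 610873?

641⁻¹ mod 953: 641·785 ≡ 1 (mod 953), so 641⁻¹ ≡ 785.
u = 71 + 641·((87 − 71)·785 mod 953) = 71 + 641·171 = 109682.
Check: 109682 mod 641 = 71, 109682 mod 953 = 87. ✓

109682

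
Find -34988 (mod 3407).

2489

-34988 = -11·3407 + 2489, so -34988 ≡ 2489 (mod 3407).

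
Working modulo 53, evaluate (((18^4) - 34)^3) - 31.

(18)^4 ≡ 36 (mod 53)
36 - 34 = 2
(2)^3 ≡ 8 (mod 53)
8 - 31 = -23 ≡ 30 (mod 53)

30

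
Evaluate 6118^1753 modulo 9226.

Compute successive squares:
1753 in binary is 11011011001, i.e. 1753 = 1024 + 512 + 128 + 64 + 16 + 8 + 1.
6118^1 ≡ 6118 (mod 9226)
6118^2 ≡ 6118^2 = 37429924 ≡ 42 (mod 9226)
6118^4 ≡ 42^2 = 1764 (mod 9226)
6118^8 ≡ 1764^2 = 3111696 ≡ 2534 (mod 9226)
6118^16 ≡ 2534^2 = 6421156 ≡ 9086 (mod 9226)
6118^32 ≡ 9086^2 = 82555396 ≡ 1148 (mod 9226)
6118^64 ≡ 1148^2 = 1317904 ≡ 7812 (mod 9226)
6118^128 ≡ 7812^2 = 61027344 ≡ 6580 (mod 9226)
6118^256 ≡ 6580^2 = 43296400 ≡ 8008 (mod 9226)
6118^512 ≡ 8008^2 = 64128064 ≡ 7364 (mod 9226)
6118^1024 ≡ 7364^2 = 54228496 ≡ 7294 (mod 9226)
6118^1753 = 6118^1024 × 6118^512 × 6118^128 × 6118^64 × 6118^16 × 6118^8 × 6118^1 ≡ 7294 × 7364 × 6580 × 7812 × 9086 × 2534 × 6118 (mod 9226).
Accumulate the product:
7294 × 7364 = 53713016 ≡ 8470
8470 × 6580 = 55732600 ≡ 7560
7560 × 7812 = 59058720 ≡ 3094
3094 × 9086 = 28112084 ≡ 462
462 × 2534 = 1170708 ≡ 8232
8232 × 6118 = 50363376 ≡ 7868

7868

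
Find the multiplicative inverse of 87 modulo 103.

45

103 = 1·87 + 16
87 = 5·16 + 7
16 = 2·7 + 2
7 = 3·2 + 1
2 = 2·1 + 0
gcd(87, 103) = 1, so the inverse exists.
Back-substitute for 1:
1 = 1·7 − 3·2
  = −3·16 + 7·7
  = 7·87 − 38·16
  = −38·103 + 45·87
So 87⁻¹ ≡ 45 (mod 103).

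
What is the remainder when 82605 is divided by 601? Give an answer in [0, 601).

268

82605 = 137×601 + 268, so 82605 ≡ 268 (mod 601).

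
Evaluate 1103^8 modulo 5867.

Compute successive squares:
1103^1 ≡ 1103 (mod 5867)
1103^2 ≡ 1103^2 = 1216609 ≡ 2140 (mod 5867)
1103^4 ≡ 2140^2 = 4579600 ≡ 3340 (mod 5867)
1103^8 ≡ 3340^2 = 11155600 ≡ 2433 (mod 5867)
So 1103^8 ≡ 2433 (mod 5867).

2433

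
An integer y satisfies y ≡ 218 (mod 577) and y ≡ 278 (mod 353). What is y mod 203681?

577⁻¹ mod 353: 577·301 ≡ 1 (mod 353), so 577⁻¹ ≡ 301.
y = 218 + 577·((278 − 218)·301 mod 353) = 218 + 577·57 = 33107.

33107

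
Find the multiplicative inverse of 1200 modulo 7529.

3959

Apply the Euclidean algorithm and back-substitute:
7529 = 6×1200 + 329
1200 = 3×329 + 213
329 = 1×213 + 116
213 = 1×116 + 97
116 = 1×97 + 19
97 = 5×19 + 2
19 = 9×2 + 1
2 = 2×1 + 0
gcd(1200, 7529) = 1, so the inverse exists.
Back-substitute for 1:
1 = 1×19 − 9×2
  = −9×97 + 46×19
  = 46×116 − 55×97
  = −55×213 + 101×116
  = 101×329 − 156×213
  = −156×1200 + 569×329
  = 569×7529 − 3570×1200
So 1200⁻¹ ≡ −3570 ≡ 3959 (mod 7529).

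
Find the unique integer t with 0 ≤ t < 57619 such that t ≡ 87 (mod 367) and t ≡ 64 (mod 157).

16235

367⁻¹ mod 157: 367×80 ≡ 1 (mod 157), so 367⁻¹ ≡ 80.
t = 87 + 367×((64 − 87)×80 mod 157) = 87 + 367×44 = 16235.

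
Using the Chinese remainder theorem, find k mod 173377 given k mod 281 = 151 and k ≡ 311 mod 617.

140370

281⁻¹ mod 617: 281×516 ≡ 1 (mod 617), so 281⁻¹ ≡ 516.
k = 151 + 281×((311 − 151)×516 mod 617) = 151 + 281×499 = 140370.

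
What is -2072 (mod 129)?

-2072 = -17·129 + 121, so -2072 ≡ 121 (mod 129).

121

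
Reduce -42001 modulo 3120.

1679

-42001 = -14·3120 + 1679, so -42001 ≡ 1679 (mod 3120).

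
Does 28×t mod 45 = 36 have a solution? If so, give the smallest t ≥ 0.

gcd(28, 45) = 1, so a unique solution mod 45 exists.
28⁻¹ ≡ 37 (mod 45).
t ≡ 37×36 ≡ 27 (mod 45).

27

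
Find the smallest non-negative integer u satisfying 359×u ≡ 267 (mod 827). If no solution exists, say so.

gcd(359, 827) = 1, so a unique solution mod 827 exists.
359⁻¹ ≡ 698 (mod 827).
u ≡ 698×267 ≡ 291 (mod 827).

291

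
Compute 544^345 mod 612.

Using repeated squaring:
345 in binary is 101011001, i.e. 345 = 256 + 64 + 16 + 8 + 1.
544^1 ≡ 544 (mod 612)
544^2 ≡ 544^2 = 295936 ≡ 340 (mod 612)
544^4 ≡ 340^2 = 115600 ≡ 544 (mod 612)
544^8 ≡ 544^2 = 295936 ≡ 340 (mod 612)
544^16 ≡ 340^2 = 115600 ≡ 544 (mod 612)
544^32 ≡ 544^2 = 295936 ≡ 340 (mod 612)
544^64 ≡ 340^2 = 115600 ≡ 544 (mod 612)
544^128 ≡ 544^2 = 295936 ≡ 340 (mod 612)
544^256 ≡ 340^2 = 115600 ≡ 544 (mod 612)
544^345 = 544^256 × 544^64 × 544^16 × 544^8 × 544^1 ≡ 544 × 544 × 544 × 340 × 544 (mod 612).
Accumulate the product:
544 × 544 = 295936 ≡ 340
340 × 544 = 184960 ≡ 136
136 × 340 = 46240 ≡ 340
340 × 544 = 184960 ≡ 136

136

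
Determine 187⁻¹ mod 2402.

By the extended Euclidean algorithm:
2402 = 12·187 + 158
187 = 1·158 + 29
158 = 5·29 + 13
29 = 2·13 + 3
13 = 4·3 + 1
3 = 3·1 + 0
gcd(187, 2402) = 1, so the inverse exists.
Bézout: 1 = 58·2402 − 745·187.
So 187⁻¹ ≡ −745 ≡ 1657 (mod 2402).

1657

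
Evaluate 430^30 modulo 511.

1

430^1 ≡ 430 (mod 511)
430^2 ≡ 430^2 = 184900 ≡ 429 (mod 511)
430^4 ≡ 429^2 = 184041 ≡ 81 (mod 511)
430^8 ≡ 81^2 = 6561 ≡ 429 (mod 511)
430^16 ≡ 429^2 = 184041 ≡ 81 (mod 511)
430^30 = 430^16 * 430^8 * 430^4 * 430^2 ≡ 81 * 429 * 81 * 429 (mod 511).
Accumulate the product:
81 * 429 = 34749 ≡ 1
1 * 81 = 81
81 * 429 = 34749 ≡ 1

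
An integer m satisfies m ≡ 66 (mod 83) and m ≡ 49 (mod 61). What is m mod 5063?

232

83⁻¹ mod 61: 83*25 ≡ 1 (mod 61), so 83⁻¹ ≡ 25.
m = 66 + 83*((49 − 66)*25 mod 61) = 66 + 83*2 = 232.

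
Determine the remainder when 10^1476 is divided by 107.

Compute successive squares:
1476 in binary is 10111000100, i.e. 1476 = 1024 + 256 + 128 + 64 + 4.
10^1 ≡ 10 (mod 107)
10^2 ≡ 10^2 = 100 (mod 107)
10^4 ≡ 100^2 = 10000 ≡ 49 (mod 107)
10^8 ≡ 49^2 = 2401 ≡ 47 (mod 107)
10^16 ≡ 47^2 = 2209 ≡ 69 (mod 107)
10^32 ≡ 69^2 = 4761 ≡ 53 (mod 107)
10^64 ≡ 53^2 = 2809 ≡ 27 (mod 107)
10^128 ≡ 27^2 = 729 ≡ 87 (mod 107)
10^256 ≡ 87^2 = 7569 ≡ 79 (mod 107)
10^512 ≡ 79^2 = 6241 ≡ 35 (mod 107)
10^1024 ≡ 35^2 = 1225 ≡ 48 (mod 107)
10^1476 = 10^1024 × 10^256 × 10^128 × 10^64 × 10^4 ≡ 48 × 79 × 87 × 27 × 49 (mod 107).
Accumulate the product:
48 × 79 = 3792 ≡ 47
47 × 87 = 4089 ≡ 23
23 × 27 = 621 ≡ 86
86 × 49 = 4214 ≡ 41

41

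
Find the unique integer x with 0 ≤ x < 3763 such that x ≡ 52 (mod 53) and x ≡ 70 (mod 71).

53⁻¹ mod 71: 53×67 ≡ 1 (mod 71), so 53⁻¹ ≡ 67.
x = 52 + 53×((70 − 52)×67 mod 71) = 52 + 53×70 = 3762.

3762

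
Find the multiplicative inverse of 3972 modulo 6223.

5178

Apply the Euclidean algorithm and back-substitute:
6223 = 1×3972 + 2251
3972 = 1×2251 + 1721
2251 = 1×1721 + 530
1721 = 3×530 + 131
530 = 4×131 + 6
131 = 21×6 + 5
6 = 1×5 + 1
5 = 5×1 + 0
gcd(3972, 6223) = 1, so the inverse exists.
Back-substitute for 1:
1 = 1×6 − 1×5
  = −1×131 + 22×6
  = 22×530 − 89×131
  = −89×1721 + 289×530
  = 289×2251 − 378×1721
  = −378×3972 + 667×2251
  = 667×6223 − 1045×3972
So 3972⁻¹ ≡ −1045 ≡ 5178 (mod 6223).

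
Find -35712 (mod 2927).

-35712 = -13*2927 + 2339, so -35712 ≡ 2339 (mod 2927).

2339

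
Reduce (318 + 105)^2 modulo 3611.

1990

318 + 105 = 423
(423)^2 ≡ 1990 (mod 3611)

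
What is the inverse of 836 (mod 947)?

947 = 1×836 + 111
836 = 7×111 + 59
111 = 1×59 + 52
59 = 1×52 + 7
52 = 7×7 + 3
7 = 2×3 + 1
3 = 3×1 + 0
gcd(836, 947) = 1, so the inverse exists.
Bézout: 1 = −241×947 + 273×836.
So 836⁻¹ ≡ 273 (mod 947).

273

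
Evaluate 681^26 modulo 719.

By square-and-multiply:
681^1 ≡ 681 (mod 719)
681^2 ≡ 681^2 = 463761 ≡ 6 (mod 719)
681^4 ≡ 6^2 = 36 (mod 719)
681^8 ≡ 36^2 = 1296 ≡ 577 (mod 719)
681^16 ≡ 577^2 = 332929 ≡ 32 (mod 719)
681^26 = 681^16 × 681^8 × 681^2 ≡ 32 × 577 × 6 (mod 719).
Accumulate the product:
32 × 577 = 18464 ≡ 489
489 × 6 = 2934 ≡ 58

58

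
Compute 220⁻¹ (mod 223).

74

223 = 1×220 + 3
220 = 73×3 + 1
3 = 3×1 + 0
gcd(220, 223) = 1, so the inverse exists.
Back-substitute for 1:
1 = 1×220 − 73×3
  = −73×223 + 74×220
So 220⁻¹ ≡ 74 (mod 223).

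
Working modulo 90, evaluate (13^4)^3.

1

(13)^4 ≡ 31 (mod 90)
(31)^3 ≡ 1 (mod 90)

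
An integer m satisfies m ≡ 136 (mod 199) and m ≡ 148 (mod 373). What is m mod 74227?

199⁻¹ mod 373: 199·15 ≡ 1 (mod 373), so 199⁻¹ ≡ 15.
m = 136 + 199·((148 − 136)·15 mod 373) = 136 + 199·180 = 35956.

35956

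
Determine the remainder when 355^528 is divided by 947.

22

Using repeated squaring:
355^1 ≡ 355 (mod 947)
355^2 ≡ 355^2 = 126025 ≡ 74 (mod 947)
355^4 ≡ 74^2 = 5476 ≡ 741 (mod 947)
355^8 ≡ 741^2 = 549081 ≡ 768 (mod 947)
355^16 ≡ 768^2 = 589824 ≡ 790 (mod 947)
355^32 ≡ 790^2 = 624100 ≡ 27 (mod 947)
355^64 ≡ 27^2 = 729 (mod 947)
355^128 ≡ 729^2 = 531441 ≡ 174 (mod 947)
355^256 ≡ 174^2 = 30276 ≡ 919 (mod 947)
355^512 ≡ 919^2 = 844561 ≡ 784 (mod 947)
355^528 = 355^512 · 355^16 ≡ 784 · 790 (mod 947).
784 · 790 = 619360 ≡ 22 (mod 947).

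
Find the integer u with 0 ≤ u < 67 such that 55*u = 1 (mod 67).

39

67 = 1·55 + 12
55 = 4·12 + 7
12 = 1·7 + 5
7 = 1·5 + 2
5 = 2·2 + 1
2 = 2·1 + 0
gcd(55, 67) = 1, so the inverse exists.
Bézout: 1 = 23·67 − 28·55.
So 55⁻¹ ≡ −28 ≡ 39 (mod 67).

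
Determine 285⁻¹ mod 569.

2

569 = 1*285 + 284
285 = 1*284 + 1
284 = 284*1 + 0
gcd(285, 569) = 1, so the inverse exists.
Back-substitute for 1:
1 = 1*285 − 1*284
  = −1*569 + 2*285
So 285⁻¹ ≡ 2 (mod 569).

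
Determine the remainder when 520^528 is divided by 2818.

72

By square-and-multiply:
528 in binary is 1000010000, i.e. 528 = 512 + 16.
520^1 ≡ 520 (mod 2818)
520^2 ≡ 520^2 = 270400 ≡ 2690 (mod 2818)
520^4 ≡ 2690^2 = 7236100 ≡ 2294 (mod 2818)
520^8 ≡ 2294^2 = 5262436 ≡ 1230 (mod 2818)
520^16 ≡ 1230^2 = 1512900 ≡ 2452 (mod 2818)
520^32 ≡ 2452^2 = 6012304 ≡ 1510 (mod 2818)
520^64 ≡ 1510^2 = 2280100 ≡ 338 (mod 2818)
520^128 ≡ 338^2 = 114244 ≡ 1524 (mod 2818)
520^256 ≡ 1524^2 = 2322576 ≡ 544 (mod 2818)
520^512 ≡ 544^2 = 295936 ≡ 46 (mod 2818)
520^528 = 520^512 × 520^16 ≡ 46 × 2452 (mod 2818).
46 × 2452 = 112792 ≡ 72 (mod 2818).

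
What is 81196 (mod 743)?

81196 = 109·743 + 209, so 81196 ≡ 209 (mod 743).

209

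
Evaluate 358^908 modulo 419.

Using repeated squaring:
358^1 ≡ 358 (mod 419)
358^2 ≡ 358^2 = 128164 ≡ 369 (mod 419)
358^4 ≡ 369^2 = 136161 ≡ 405 (mod 419)
358^8 ≡ 405^2 = 164025 ≡ 196 (mod 419)
358^16 ≡ 196^2 = 38416 ≡ 287 (mod 419)
358^32 ≡ 287^2 = 82369 ≡ 245 (mod 419)
358^64 ≡ 245^2 = 60025 ≡ 108 (mod 419)
358^128 ≡ 108^2 = 11664 ≡ 351 (mod 419)
358^256 ≡ 351^2 = 123201 ≡ 15 (mod 419)
358^512 ≡ 15^2 = 225 (mod 419)
358^908 = 358^512 × 358^256 × 358^128 × 358^8 × 358^4 ≡ 225 × 15 × 351 × 196 × 405 (mod 419).
Accumulate the product:
225 × 15 = 3375 ≡ 23
23 × 351 = 8073 ≡ 112
112 × 196 = 21952 ≡ 164
164 × 405 = 66420 ≡ 218

218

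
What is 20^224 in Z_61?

Compute successive squares:
224 in binary is 11100000, i.e. 224 = 128 + 64 + 32.
20^1 ≡ 20 (mod 61)
20^2 ≡ 20^2 = 400 ≡ 34 (mod 61)
20^4 ≡ 34^2 = 1156 ≡ 58 (mod 61)
20^8 ≡ 58^2 = 3364 ≡ 9 (mod 61)
20^16 ≡ 9^2 = 81 ≡ 20 (mod 61)
20^32 ≡ 20^2 = 400 ≡ 34 (mod 61)
20^64 ≡ 34^2 = 1156 ≡ 58 (mod 61)
20^128 ≡ 58^2 = 3364 ≡ 9 (mod 61)
20^224 = 20^128 × 20^64 × 20^32 ≡ 9 × 58 × 34 (mod 61).
Accumulate the product:
9 × 58 = 522 ≡ 34
34 × 34 = 1156 ≡ 58

58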